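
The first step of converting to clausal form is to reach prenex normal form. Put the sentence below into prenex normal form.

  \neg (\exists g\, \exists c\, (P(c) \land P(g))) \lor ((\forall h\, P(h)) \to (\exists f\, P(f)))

\forall g\, \forall c\, \exists h\, \exists f\, (\neg P(c) \lor \neg P(g) \lor \neg P(h) \lor P(f))

Rewrite implications/biconditionals: A → B as ¬A ∨ B.
  \neg (\exists g\, \exists c\, (P(c) \land P(g))) \lor \neg (\forall h\, P(h)) \lor (\exists f\, P(f))
Drive negations inward (¬∀x A ≡ ∃x ¬A, ¬∃x A ≡ ∀x ¬A, De Morgan for ∧/∨):
  (\forall g\, \forall c\, (\neg P(c) \lor \neg P(g))) \lor (\exists h\, \neg P(h)) \lor (\exists f\, P(f))
Extract every quantifier outward, since the variables are now distinct and don't occur free across branches:
  \forall g\, \forall c\, \exists h\, \exists f\, (\neg P(c) \lor \neg P(g) \lor \neg P(h) \lor P(f))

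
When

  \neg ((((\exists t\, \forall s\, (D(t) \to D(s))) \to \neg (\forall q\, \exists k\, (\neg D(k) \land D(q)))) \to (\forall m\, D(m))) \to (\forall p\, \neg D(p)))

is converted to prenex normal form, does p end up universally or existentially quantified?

existential

Rewrite implications/biconditionals: A → B as ¬A ∨ B.
  \neg (\neg (\neg (\neg (\exists t\, \forall s\, (\neg D(t) \lor D(s))) \lor \neg (\forall q\, \exists k\, (\neg D(k) \land D(q)))) \lor (\forall m\, D(m))) \lor (\forall p\, \neg D(p)))
Move each ¬ inward, flipping quantifiers it crosses:
  ((\exists t\, \forall s\, (\neg D(t) \lor D(s))) \land (\forall q\, \exists k\, (\neg D(k) \land D(q))) \lor (\forall m\, D(m))) \land (\exists p\, D(p))
All bound variables are already distinct, so no renaming is needed.
Finally move all quantifiers to the prefix:
  \exists t\, \forall s\, \forall q\, \exists k\, \forall m\, \exists p\, (((\neg D(t) \lor D(s)) \land \neg D(k) \land D(q) \lor D(m)) \land D(p))
The quantifier \forall p sits under an odd number of negations (counting the antecedent side of each →), so it flips to \exists p.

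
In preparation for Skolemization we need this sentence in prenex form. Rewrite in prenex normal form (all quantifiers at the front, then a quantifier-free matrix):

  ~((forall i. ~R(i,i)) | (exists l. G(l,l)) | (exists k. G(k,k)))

Move each ¬ inward, flipping quantifiers it crosses:
  (exists i. R(i,i)) & (forall l. ~G(l,l)) & (forall k. ~G(k,k))
All bound variables are already distinct, so no renaming is needed.
Extract every quantifier outward, since the variables are now distinct and don't occur free across branches:
  exists i. forall l. forall k. (R(i,i) & ~G(l,l) & ~G(k,k))

exists i. forall l. forall k. (R(i,i) & ~G(l,l) & ~G(k,k))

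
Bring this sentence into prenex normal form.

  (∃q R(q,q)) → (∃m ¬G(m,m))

First replace A → B with ¬A ∨ B.
  ¬(∃q R(q,q)) ∨ (∃m ¬G(m,m))
Drive negations inward (¬∀x A ≡ ∃x ¬A, ¬∃x A ≡ ∀x ¬A, De Morgan for ∧/∨):
  (∀q ¬R(q,q)) ∨ (∃m ¬G(m,m))
Pull the quantifiers to the front (each side's bound variable is not free in the other side):
  ∀q ∃m (¬R(q,q) ∨ ¬G(m,m))

∀q ∃m (¬R(q,q) ∨ ¬G(m,m))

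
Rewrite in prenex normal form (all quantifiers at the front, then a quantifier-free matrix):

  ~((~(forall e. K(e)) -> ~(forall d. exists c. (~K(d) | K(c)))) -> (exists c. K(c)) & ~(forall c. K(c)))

Eliminate → and ↔ using ¬ and ∨.
  ~(~(~~(forall e. K(e)) | ~(forall d. exists c. (~K(d) | K(c)))) | (exists c. K(c)) & ~(forall c. K(c)))
Push ¬ through the quantifiers and connectives to reach negation normal form:
  ((forall e. K(e)) | (exists d. forall c. (K(d) & ~K(c)))) & ((forall c. ~K(c)) | (forall c. K(c)))
Rename bound variables to avoid capture: c↦r, c↦z.
  ((forall e. K(e)) | (exists d. forall c. (K(d) & ~K(c)))) & ((forall r. ~K(r)) | (forall z. K(z)))
Extract every quantifier outward, since the variables are now distinct and don't occur free across branches:
  forall e. exists d. forall c. forall r. forall z. ((K(e) | K(d) & ~K(c)) & (~K(r) | K(z)))

forall e. exists d. forall c. forall r. forall z. ((K(e) | K(d) & ~K(c)) & (~K(r) | K(z)))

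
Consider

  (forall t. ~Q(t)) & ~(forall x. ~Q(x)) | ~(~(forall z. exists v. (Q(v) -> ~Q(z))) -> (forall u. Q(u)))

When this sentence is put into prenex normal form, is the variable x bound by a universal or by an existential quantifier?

Eliminate → and ↔ using ¬ and ∨.
  (forall t. ~Q(t)) & ~(forall x. ~Q(x)) | ~(~~(forall z. exists v. (~Q(v) | ~Q(z))) | (forall u. Q(u)))
Move each ¬ inward, flipping quantifiers it crosses:
  (forall t. ~Q(t)) & (exists x. Q(x)) | (exists z. forall v. (Q(v) & Q(z))) & (exists u. ~Q(u))
Extract every quantifier outward, since the variables are now distinct and don't occur free across branches:
  forall t. exists x. exists z. forall v. exists u. (~Q(t) & Q(x) | Q(v) & Q(z) & ~Q(u))
The quantifier forall x sits under an odd number of negations (counting the antecedent side of each →), so it flips to exists x.

existential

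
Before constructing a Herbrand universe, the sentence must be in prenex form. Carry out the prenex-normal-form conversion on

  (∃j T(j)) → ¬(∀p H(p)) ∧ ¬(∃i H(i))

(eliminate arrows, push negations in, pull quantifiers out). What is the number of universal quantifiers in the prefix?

2

Rewrite implications/biconditionals: A → B as ¬A ∨ B.
  ¬(∃j T(j)) ∨ ¬(∀p H(p)) ∧ ¬(∃i H(i))
Move each ¬ inward, flipping quantifiers it crosses:
  (∀j ¬T(j)) ∨ (∃p ¬H(p)) ∧ (∀i ¬H(i))
All bound variables are already distinct, so no renaming is needed.
Pull the quantifiers to the front (each side's bound variable is not free in the other side):
  ∀j ∃p ∀i (¬T(j) ∨ ¬H(p) ∧ ¬H(i))
The prefix is ∀j ∃p ∀i: 2 universal, 1 existential.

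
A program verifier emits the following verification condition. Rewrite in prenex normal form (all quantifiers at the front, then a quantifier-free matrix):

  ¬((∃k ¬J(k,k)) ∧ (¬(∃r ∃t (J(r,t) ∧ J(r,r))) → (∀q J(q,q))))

Rewrite implications/biconditionals: A → B as ¬A ∨ B.
  ¬((∃k ¬J(k,k)) ∧ (¬¬(∃r ∃t (J(r,t) ∧ J(r,r))) ∨ (∀q J(q,q))))
Push ¬ through the quantifiers and connectives to reach negation normal form:
  (∀k J(k,k)) ∨ (∀r ∀t (¬J(r,t) ∨ ¬J(r,r))) ∧ (∃q ¬J(q,q))
Finally move all quantifiers to the prefix:
  ∀k ∀r ∀t ∃q (J(k,k) ∨ (¬J(r,t) ∨ ¬J(r,r)) ∧ ¬J(q,q))

∀k ∀r ∀t ∃q (J(k,k) ∨ (¬J(r,t) ∨ ¬J(r,r)) ∧ ¬J(q,q))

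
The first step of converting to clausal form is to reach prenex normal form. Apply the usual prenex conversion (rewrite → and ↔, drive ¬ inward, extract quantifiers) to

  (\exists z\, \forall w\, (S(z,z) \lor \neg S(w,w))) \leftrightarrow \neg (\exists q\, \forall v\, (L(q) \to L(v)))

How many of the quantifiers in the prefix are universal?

4

Rewrite implications/biconditionals: A → B as ¬A ∨ B; A ↔ B as (¬A ∨ B) ∧ (¬B ∨ A).
  (\neg (\exists z\, \forall w\, (S(z,z) \lor \neg S(w,w))) \lor \neg (\exists q\, \forall v\, (\neg L(q) \lor L(v)))) \land (\neg \neg (\exists q\, \forall v\, (\neg L(q) \lor L(v))) \lor (\exists z\, \forall w\, (S(z,z) \lor \neg S(w,w))))
Drive negations inward (¬∀x A ≡ ∃x ¬A, ¬∃x A ≡ ∀x ¬A, De Morgan for ∧/∨):
  ((\forall z\, \exists w\, (\neg S(z,z) \land S(w,w))) \lor (\forall q\, \exists v\, (L(q) \land \neg L(v)))) \land ((\exists q\, \forall v\, (\neg L(q) \lor L(v))) \lor (\exists z\, \forall w\, (S(z,z) \lor \neg S(w,w))))
Rename bound variables to avoid capture: q↦x1, v↦y1, z↦p, w↦a.
  ((\forall z\, \exists w\, (\neg S(z,z) \land S(w,w))) \lor (\forall q\, \exists v\, (L(q) \land \neg L(v)))) \land ((\exists x1\, \forall y1\, (\neg L(x1) \lor L(y1))) \lor (\exists p\, \forall a\, (S(p,p) \lor \neg S(a,a))))
Extract every quantifier outward, since the variables are now distinct and don't occur free across branches:
  \forall z\, \exists w\, \forall q\, \exists v\, \exists x1\, \forall y1\, \exists p\, \forall a\, ((\neg S(z,z) \land S(w,w) \lor L(q) \land \neg L(v)) \land (\neg L(x1) \lor L(y1) \lor S(p,p) \lor \neg S(a,a)))
The prefix is \forall z \exists w \forall q \exists v \exists x1 \forall y1 \exists p \forall a: 4 universal, 4 existential.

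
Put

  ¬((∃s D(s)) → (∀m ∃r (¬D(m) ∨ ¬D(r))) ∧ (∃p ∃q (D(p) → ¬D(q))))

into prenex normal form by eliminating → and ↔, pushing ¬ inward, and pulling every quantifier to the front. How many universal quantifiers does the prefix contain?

Eliminate → and ↔ using ¬ and ∨.
  ¬(¬(∃s D(s)) ∨ (∀m ∃r (¬D(m) ∨ ¬D(r))) ∧ (∃p ∃q (¬D(p) ∨ ¬D(q))))
Push ¬ through the quantifiers and connectives to reach negation normal form:
  (∃s D(s)) ∧ ((∃m ∀r (D(m) ∧ D(r))) ∨ (∀p ∀q (D(p) ∧ D(q))))
All bound variables are already distinct, so no renaming is needed.
Extract every quantifier outward, since the variables are now distinct and don't occur free across branches:
  ∃s ∃m ∀r ∀p ∀q (D(s) ∧ (D(m) ∧ D(r) ∨ D(p) ∧ D(q)))
The prefix is ∃s ∃m ∀r ∀p ∀q: 3 universal, 2 existential.

3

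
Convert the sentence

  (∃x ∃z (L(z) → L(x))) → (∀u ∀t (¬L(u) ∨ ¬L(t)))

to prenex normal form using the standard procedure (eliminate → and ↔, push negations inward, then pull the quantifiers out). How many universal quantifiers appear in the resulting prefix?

4

Rewrite implications/biconditionals: A → B as ¬A ∨ B.
  ¬(∃x ∃z (¬L(z) ∨ L(x))) ∨ (∀u ∀t (¬L(u) ∨ ¬L(t)))
Push ¬ through the quantifiers and connectives to reach negation normal form:
  (∀x ∀z (L(z) ∧ ¬L(x))) ∨ (∀u ∀t (¬L(u) ∨ ¬L(t)))
Extract every quantifier outward, since the variables are now distinct and don't occur free across branches:
  ∀x ∀z ∀u ∀t (L(z) ∧ ¬L(x) ∨ ¬L(u) ∨ ¬L(t))
The prefix is ∀x ∀z ∀u ∀t: 4 universal, 0 existential.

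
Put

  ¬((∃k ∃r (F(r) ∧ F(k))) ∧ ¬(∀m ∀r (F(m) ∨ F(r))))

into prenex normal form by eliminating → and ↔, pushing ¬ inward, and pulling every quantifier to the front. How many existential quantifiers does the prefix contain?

0

Drive negations inward (¬∀x A ≡ ∃x ¬A, ¬∃x A ≡ ∀x ¬A, De Morgan for ∧/∨):
  (∀k ∀r (¬F(r) ∨ ¬F(k))) ∨ (∀m ∀r (F(m) ∨ F(r)))
Rename bound variables to avoid capture: r↦v1.
  (∀k ∀r (¬F(r) ∨ ¬F(k))) ∨ (∀m ∀v1 (F(m) ∨ F(v1)))
Pull the quantifiers to the front (each side's bound variable is not free in the other side):
  ∀k ∀r ∀m ∀v1 (¬F(r) ∨ ¬F(k) ∨ F(m) ∨ F(v1))
The prefix is ∀k ∀r ∀m ∀v1: 4 universal, 0 existential.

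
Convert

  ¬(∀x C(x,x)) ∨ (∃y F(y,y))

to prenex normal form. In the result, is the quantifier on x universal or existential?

existential

Move each ¬ inward, flipping quantifiers it crosses:
  (∃x ¬C(x,x)) ∨ (∃y F(y,y))
Extract every quantifier outward, since the variables are now distinct and don't occur free across branches:
  ∃x ∃y (¬C(x,x) ∨ F(y,y))
The quantifier ∀x sits under an odd number of negations, so it flips to ∃x.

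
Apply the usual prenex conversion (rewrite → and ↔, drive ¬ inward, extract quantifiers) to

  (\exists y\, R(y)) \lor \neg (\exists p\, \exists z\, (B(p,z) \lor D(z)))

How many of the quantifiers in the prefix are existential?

1

Drive negations inward (¬∀x A ≡ ∃x ¬A, ¬∃x A ≡ ∀x ¬A, De Morgan for ∧/∨):
  (\exists y\, R(y)) \lor (\forall p\, \forall z\, (\neg B(p,z) \land \neg D(z)))
All bound variables are already distinct, so no renaming is needed.
Finally move all quantifiers to the prefix:
  \exists y\, \forall p\, \forall z\, (R(y) \lor \neg B(p,z) \land \neg D(z))
The prefix is \exists y \forall p \forall z: 2 universal, 1 existential.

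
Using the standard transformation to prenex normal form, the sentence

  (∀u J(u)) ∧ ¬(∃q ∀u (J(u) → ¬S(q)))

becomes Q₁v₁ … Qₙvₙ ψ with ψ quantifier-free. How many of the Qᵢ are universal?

2

Eliminate → and ↔ using ¬ and ∨.
  (∀u J(u)) ∧ ¬(∃q ∀u (¬J(u) ∨ ¬S(q)))
Move each ¬ inward, flipping quantifiers it crosses:
  (∀u J(u)) ∧ (∀q ∃u (J(u) ∧ S(q)))
Rename bound variables to avoid capture: u↦b.
  (∀u J(u)) ∧ (∀q ∃b (J(b) ∧ S(q)))
Pull the quantifiers to the front (each side's bound variable is not free in the other side):
  ∀u ∀q ∃b (J(u) ∧ J(b) ∧ S(q))
The prefix is ∀u ∀q ∃b: 2 universal, 1 existential.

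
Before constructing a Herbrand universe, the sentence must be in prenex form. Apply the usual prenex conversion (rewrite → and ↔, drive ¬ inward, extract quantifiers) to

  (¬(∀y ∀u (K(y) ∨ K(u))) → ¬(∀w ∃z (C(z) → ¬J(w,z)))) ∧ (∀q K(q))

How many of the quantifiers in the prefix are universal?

4

Rewrite implications/biconditionals: A → B as ¬A ∨ B.
  (¬¬(∀y ∀u (K(y) ∨ K(u))) ∨ ¬(∀w ∃z (¬C(z) ∨ ¬J(w,z)))) ∧ (∀q K(q))
Drive negations inward (¬∀x A ≡ ∃x ¬A, ¬∃x A ≡ ∀x ¬A, De Morgan for ∧/∨):
  ((∀y ∀u (K(y) ∨ K(u))) ∨ (∃w ∀z (C(z) ∧ J(w,z)))) ∧ (∀q K(q))
All bound variables are already distinct, so no renaming is needed.
Finally move all quantifiers to the prefix:
  ∀y ∀u ∃w ∀z ∀q ((K(y) ∨ K(u) ∨ C(z) ∧ J(w,z)) ∧ K(q))
The prefix is ∀y ∀u ∃w ∀z ∀q: 4 universal, 1 existential.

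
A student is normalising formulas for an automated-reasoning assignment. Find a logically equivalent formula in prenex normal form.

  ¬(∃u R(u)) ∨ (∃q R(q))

Move each ¬ inward, flipping quantifiers it crosses:
  (∀u ¬R(u)) ∨ (∃q R(q))
Pull the quantifiers to the front (each side's bound variable is not free in the other side):
  ∀u ∃q (¬R(u) ∨ R(q))

∀u ∃q (¬R(u) ∨ R(q))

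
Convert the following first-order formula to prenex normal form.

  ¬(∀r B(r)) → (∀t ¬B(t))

Eliminate → and ↔ using ¬ and ∨.
  ¬¬(∀r B(r)) ∨ (∀t ¬B(t))
Drive negations inward (¬∀x A ≡ ∃x ¬A, ¬∃x A ≡ ∀x ¬A, De Morgan for ∧/∨):
  (∀r B(r)) ∨ (∀t ¬B(t))
Finally move all quantifiers to the prefix:
  ∀r ∀t (B(r) ∨ ¬B(t))

∀r ∀t (B(r) ∨ ¬B(t))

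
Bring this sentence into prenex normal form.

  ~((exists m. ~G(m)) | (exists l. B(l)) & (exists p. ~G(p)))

forall m. forall l. forall p. (G(m) & (~B(l) | G(p)))

Drive negations inward (¬∀x A ≡ ∃x ¬A, ¬∃x A ≡ ∀x ¬A, De Morgan for ∧/∨):
  (forall m. G(m)) & ((forall l. ~B(l)) | (forall p. G(p)))
All bound variables are already distinct, so no renaming is needed.
Extract every quantifier outward, since the variables are now distinct and don't occur free across branches:
  forall m. forall l. forall p. (G(m) & (~B(l) | G(p)))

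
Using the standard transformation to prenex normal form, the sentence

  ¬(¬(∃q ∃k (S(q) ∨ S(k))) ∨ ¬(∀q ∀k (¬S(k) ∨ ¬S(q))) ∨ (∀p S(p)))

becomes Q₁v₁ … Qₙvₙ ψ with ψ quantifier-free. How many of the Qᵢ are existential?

3

Move each ¬ inward, flipping quantifiers it crosses:
  (∃q ∃k (S(q) ∨ S(k))) ∧ (∀q ∀k (¬S(k) ∨ ¬S(q))) ∧ (∃p ¬S(p))
Rename bound variables to avoid capture: q↦v1, k↦y.
  (∃q ∃k (S(q) ∨ S(k))) ∧ (∀v1 ∀y (¬S(y) ∨ ¬S(v1))) ∧ (∃p ¬S(p))
Pull the quantifiers to the front (each side's bound variable is not free in the other side):
  ∃q ∃k ∀v1 ∀y ∃p ((S(q) ∨ S(k)) ∧ (¬S(y) ∨ ¬S(v1)) ∧ ¬S(p))
The prefix is ∃q ∃k ∀v1 ∀y ∃p: 2 universal, 3 existential.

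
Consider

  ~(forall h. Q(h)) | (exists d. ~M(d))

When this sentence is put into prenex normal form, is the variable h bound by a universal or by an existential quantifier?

existential

Move each ¬ inward, flipping quantifiers it crosses:
  (exists h. ~Q(h)) | (exists d. ~M(d))
Extract every quantifier outward, since the variables are now distinct and don't occur free across branches:
  exists h. exists d. (~Q(h) | ~M(d))
The quantifier forall h sits under an odd number of negations, so it flips to exists h.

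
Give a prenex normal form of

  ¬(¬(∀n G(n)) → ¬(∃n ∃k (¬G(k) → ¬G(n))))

Rewrite implications/biconditionals: A → B as ¬A ∨ B.
  ¬(¬¬(∀n G(n)) ∨ ¬(∃n ∃k (¬¬G(k) ∨ ¬G(n))))
Move each ¬ inward, flipping quantifiers it crosses:
  (∃n ¬G(n)) ∧ (∃n ∃k (G(k) ∨ ¬G(n)))
Standardize variables apart so no two quantifiers bind the same name: n↦r.
  (∃n ¬G(n)) ∧ (∃r ∃k (G(k) ∨ ¬G(r)))
Extract every quantifier outward, since the variables are now distinct and don't occur free across branches:
  ∃n ∃r ∃k (¬G(n) ∧ (G(k) ∨ ¬G(r)))

∃n ∃r ∃k (¬G(n) ∧ (G(k) ∨ ¬G(r)))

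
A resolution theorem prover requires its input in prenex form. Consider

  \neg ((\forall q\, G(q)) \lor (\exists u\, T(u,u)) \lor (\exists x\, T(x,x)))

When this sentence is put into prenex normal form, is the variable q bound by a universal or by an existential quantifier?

Push ¬ through the quantifiers and connectives to reach negation normal form:
  (\exists q\, \neg G(q)) \land (\forall u\, \neg T(u,u)) \land (\forall x\, \neg T(x,x))
Finally move all quantifiers to the prefix:
  \exists q\, \forall u\, \forall x\, (\neg G(q) \land \neg T(u,u) \land \neg T(x,x))
The quantifier \forall q sits under an odd number of negations, so it flips to \exists q.

existential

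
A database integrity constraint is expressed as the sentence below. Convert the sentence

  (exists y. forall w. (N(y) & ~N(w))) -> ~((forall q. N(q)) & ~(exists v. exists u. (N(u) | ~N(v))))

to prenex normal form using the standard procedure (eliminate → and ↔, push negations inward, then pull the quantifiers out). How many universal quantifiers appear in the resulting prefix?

Rewrite implications/biconditionals: A → B as ¬A ∨ B.
  ~(exists y. forall w. (N(y) & ~N(w))) | ~((forall q. N(q)) & ~(exists v. exists u. (N(u) | ~N(v))))
Push ¬ through the quantifiers and connectives to reach negation normal form:
  (forall y. exists w. (~N(y) | N(w))) | (exists q. ~N(q)) | (exists v. exists u. (N(u) | ~N(v)))
Extract every quantifier outward, since the variables are now distinct and don't occur free across branches:
  forall y. exists w. exists q. exists v. exists u. (~N(y) | N(w) | ~N(q) | N(u) | ~N(v))
The prefix is forall y exists w exists q exists v exists u: 1 universal, 4 existential.

1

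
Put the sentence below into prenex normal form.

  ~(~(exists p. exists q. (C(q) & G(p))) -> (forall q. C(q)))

forall p. forall q. exists w. ((~C(q) | ~G(p)) & ~C(w))

Eliminate → and ↔ using ¬ and ∨.
  ~(~~(exists p. exists q. (C(q) & G(p))) | (forall q. C(q)))
Move each ¬ inward, flipping quantifiers it crosses:
  (forall p. forall q. (~C(q) | ~G(p))) & (exists q. ~C(q))
Standardize variables apart so no two quantifiers bind the same name: q↦w.
  (forall p. forall q. (~C(q) | ~G(p))) & (exists w. ~C(w))
Extract every quantifier outward, since the variables are now distinct and don't occur free across branches:
  forall p. forall q. exists w. ((~C(q) | ~G(p)) & ~C(w))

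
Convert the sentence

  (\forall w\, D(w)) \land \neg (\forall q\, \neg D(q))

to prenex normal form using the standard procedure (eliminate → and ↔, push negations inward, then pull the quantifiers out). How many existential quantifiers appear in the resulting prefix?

Push ¬ through the quantifiers and connectives to reach negation normal form:
  (\forall w\, D(w)) \land (\exists q\, D(q))
Pull the quantifiers to the front (each side's bound variable is not free in the other side):
  \forall w\, \exists q\, (D(w) \land D(q))
The prefix is \forall w \exists q: 1 universal, 1 existential.

1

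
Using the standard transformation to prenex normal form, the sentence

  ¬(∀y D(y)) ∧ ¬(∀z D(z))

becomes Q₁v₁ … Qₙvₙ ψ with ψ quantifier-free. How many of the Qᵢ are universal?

0

Drive negations inward (¬∀x A ≡ ∃x ¬A, ¬∃x A ≡ ∀x ¬A, De Morgan for ∧/∨):
  (∃y ¬D(y)) ∧ (∃z ¬D(z))
All bound variables are already distinct, so no renaming is needed.
Finally move all quantifiers to the prefix:
  ∃y ∃z (¬D(y) ∧ ¬D(z))
The prefix is ∃y ∃z: 0 universal, 2 existential.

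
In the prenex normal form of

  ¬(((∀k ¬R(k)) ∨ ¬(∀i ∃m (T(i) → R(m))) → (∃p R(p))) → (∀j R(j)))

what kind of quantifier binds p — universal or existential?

Eliminate → and ↔ using ¬ and ∨.
  ¬(¬(¬((∀k ¬R(k)) ∨ ¬(∀i ∃m (¬T(i) ∨ R(m)))) ∨ (∃p R(p))) ∨ (∀j R(j)))
Drive negations inward (¬∀x A ≡ ∃x ¬A, ¬∃x A ≡ ∀x ¬A, De Morgan for ∧/∨):
  ((∃k R(k)) ∧ (∀i ∃m (¬T(i) ∨ R(m))) ∨ (∃p R(p))) ∧ (∃j ¬R(j))
All bound variables are already distinct, so no renaming is needed.
Finally move all quantifiers to the prefix:
  ∃k ∀i ∃m ∃p ∃j ((R(k) ∧ (¬T(i) ∨ R(m)) ∨ R(p)) ∧ ¬R(j))
The quantifier ∃p sits under an even number of negations (counting the antecedent side of each →), so it remains existential.

existential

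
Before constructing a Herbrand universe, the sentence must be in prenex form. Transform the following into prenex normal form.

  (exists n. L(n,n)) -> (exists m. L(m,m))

Rewrite implications/biconditionals: A → B as ¬A ∨ B.
  ~(exists n. L(n,n)) | (exists m. L(m,m))
Drive negations inward (¬∀x A ≡ ∃x ¬A, ¬∃x A ≡ ∀x ¬A, De Morgan for ∧/∨):
  (forall n. ~L(n,n)) | (exists m. L(m,m))
All bound variables are already distinct, so no renaming is needed.
Pull the quantifiers to the front (each side's bound variable is not free in the other side):
  forall n. exists m. (~L(n,n) | L(m,m))

forall n. exists m. (~L(n,n) | L(m,m))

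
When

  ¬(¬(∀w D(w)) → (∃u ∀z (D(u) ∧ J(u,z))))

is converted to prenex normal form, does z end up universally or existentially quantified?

existential

Rewrite implications/biconditionals: A → B as ¬A ∨ B.
  ¬(¬¬(∀w D(w)) ∨ (∃u ∀z (D(u) ∧ J(u,z))))
Push ¬ through the quantifiers and connectives to reach negation normal form:
  (∃w ¬D(w)) ∧ (∀u ∃z (¬D(u) ∨ ¬J(u,z)))
All bound variables are already distinct, so no renaming is needed.
Finally move all quantifiers to the prefix:
  ∃w ∀u ∃z (¬D(w) ∧ (¬D(u) ∨ ¬J(u,z)))
The quantifier ∀z sits under an odd number of negations (counting the antecedent side of each →), so it flips to ∃z.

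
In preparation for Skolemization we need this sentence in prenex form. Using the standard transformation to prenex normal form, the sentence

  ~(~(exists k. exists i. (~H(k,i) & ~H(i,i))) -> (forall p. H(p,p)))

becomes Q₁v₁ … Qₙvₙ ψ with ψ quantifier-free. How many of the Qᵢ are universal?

2

Eliminate → and ↔ using ¬ and ∨.
  ~(~~(exists k. exists i. (~H(k,i) & ~H(i,i))) | (forall p. H(p,p)))
Push ¬ through the quantifiers and connectives to reach negation normal form:
  (forall k. forall i. (H(k,i) | H(i,i))) & (exists p. ~H(p,p))
Finally move all quantifiers to the prefix:
  forall k. forall i. exists p. ((H(k,i) | H(i,i)) & ~H(p,p))
The prefix is forall k forall i exists p: 2 universal, 1 existential.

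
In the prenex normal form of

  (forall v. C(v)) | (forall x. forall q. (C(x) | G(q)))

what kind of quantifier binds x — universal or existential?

universal

Pull the quantifiers to the front (each side's bound variable is not free in the other side):
  forall v. forall x. forall q. (C(v) | C(x) | G(q))
The quantifier forall x sits under an even number of negations, so it remains universal.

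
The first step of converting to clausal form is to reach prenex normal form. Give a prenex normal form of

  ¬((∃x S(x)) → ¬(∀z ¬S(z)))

∃x ∀z (S(x) ∧ ¬S(z))

First replace A → B with ¬A ∨ B.
  ¬(¬(∃x S(x)) ∨ ¬(∀z ¬S(z)))
Move each ¬ inward, flipping quantifiers it crosses:
  (∃x S(x)) ∧ (∀z ¬S(z))
Pull the quantifiers to the front (each side's bound variable is not free in the other side):
  ∃x ∀z (S(x) ∧ ¬S(z))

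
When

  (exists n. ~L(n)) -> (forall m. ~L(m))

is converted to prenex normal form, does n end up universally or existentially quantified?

universal

First replace A → B with ¬A ∨ B.
  ~(exists n. ~L(n)) | (forall m. ~L(m))
Push ¬ through the quantifiers and connectives to reach negation normal form:
  (forall n. L(n)) | (forall m. ~L(m))
Pull the quantifiers to the front (each side's bound variable is not free in the other side):
  forall n. forall m. (L(n) | ~L(m))
The quantifier exists n sits under an odd number of negations (counting the antecedent side of each →), so it flips to forall n.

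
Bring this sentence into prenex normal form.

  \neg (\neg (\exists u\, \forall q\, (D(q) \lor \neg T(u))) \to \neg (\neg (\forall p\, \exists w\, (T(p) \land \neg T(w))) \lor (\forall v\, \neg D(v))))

\forall u\, \exists q\, \exists p\, \forall w\, \forall v\, (\neg D(q) \land T(u) \land (\neg T(p) \lor T(w) \lor \neg D(v)))

First replace A → B with ¬A ∨ B.
  \neg (\neg \neg (\exists u\, \forall q\, (D(q) \lor \neg T(u))) \lor \neg (\neg (\forall p\, \exists w\, (T(p) \land \neg T(w))) \lor (\forall v\, \neg D(v))))
Push ¬ through the quantifiers and connectives to reach negation normal form:
  (\forall u\, \exists q\, (\neg D(q) \land T(u))) \land ((\exists p\, \forall w\, (\neg T(p) \lor T(w))) \lor (\forall v\, \neg D(v)))
All bound variables are already distinct, so no renaming is needed.
Extract every quantifier outward, since the variables are now distinct and don't occur free across branches:
  \forall u\, \exists q\, \exists p\, \forall w\, \forall v\, (\neg D(q) \land T(u) \land (\neg T(p) \lor T(w) \lor \neg D(v)))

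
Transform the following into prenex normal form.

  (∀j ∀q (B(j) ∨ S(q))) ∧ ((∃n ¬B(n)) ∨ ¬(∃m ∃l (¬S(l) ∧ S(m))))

Drive negations inward (¬∀x A ≡ ∃x ¬A, ¬∃x A ≡ ∀x ¬A, De Morgan for ∧/∨):
  (∀j ∀q (B(j) ∨ S(q))) ∧ ((∃n ¬B(n)) ∨ (∀m ∀l (S(l) ∨ ¬S(m))))
Pull the quantifiers to the front (each side's bound variable is not free in the other side):
  ∀j ∀q ∃n ∀m ∀l ((B(j) ∨ S(q)) ∧ (¬B(n) ∨ S(l) ∨ ¬S(m)))

∀j ∀q ∃n ∀m ∀l ((B(j) ∨ S(q)) ∧ (¬B(n) ∨ S(l) ∨ ¬S(m)))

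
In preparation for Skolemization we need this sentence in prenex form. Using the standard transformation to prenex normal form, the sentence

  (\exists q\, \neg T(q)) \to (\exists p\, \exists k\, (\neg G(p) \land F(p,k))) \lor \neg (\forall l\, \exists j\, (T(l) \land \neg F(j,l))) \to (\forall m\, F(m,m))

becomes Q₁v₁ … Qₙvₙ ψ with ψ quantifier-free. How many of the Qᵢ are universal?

5

Eliminate → and ↔ using ¬ and ∨.
  \neg (\exists q\, \neg T(q)) \lor \neg ((\exists p\, \exists k\, (\neg G(p) \land F(p,k))) \lor \neg (\forall l\, \exists j\, (T(l) \land \neg F(j,l)))) \lor (\forall m\, F(m,m))
Move each ¬ inward, flipping quantifiers it crosses:
  (\forall q\, T(q)) \lor (\forall p\, \forall k\, (G(p) \lor \neg F(p,k))) \land (\forall l\, \exists j\, (T(l) \land \neg F(j,l))) \lor (\forall m\, F(m,m))
All bound variables are already distinct, so no renaming is needed.
Pull the quantifiers to the front (each side's bound variable is not free in the other side):
  \forall q\, \forall p\, \forall k\, \forall l\, \exists j\, \forall m\, (T(q) \lor (G(p) \lor \neg F(p,k)) \land T(l) \land \neg F(j,l) \lor F(m,m))
The prefix is \forall q \forall p \forall k \forall l \exists j \forall m: 5 universal, 1 existential.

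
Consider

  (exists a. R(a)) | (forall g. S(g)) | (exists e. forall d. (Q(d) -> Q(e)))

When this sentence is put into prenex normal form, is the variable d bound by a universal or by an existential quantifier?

universal

Rewrite implications/biconditionals: A → B as ¬A ∨ B.
  (exists a. R(a)) | (forall g. S(g)) | (exists e. forall d. (~Q(d) | Q(e)))
Extract every quantifier outward, since the variables are now distinct and don't occur free across branches:
  exists a. forall g. exists e. forall d. (R(a) | S(g) | ~Q(d) | Q(e))
The quantifier forall d sits under an even number of negations (counting the antecedent side of each →), so it remains universal.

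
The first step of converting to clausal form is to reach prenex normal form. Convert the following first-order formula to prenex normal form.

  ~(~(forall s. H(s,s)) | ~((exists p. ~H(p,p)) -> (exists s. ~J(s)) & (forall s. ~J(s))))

Rewrite implications/biconditionals: A → B as ¬A ∨ B.
  ~(~(forall s. H(s,s)) | ~(~(exists p. ~H(p,p)) | (exists s. ~J(s)) & (forall s. ~J(s))))
Move each ¬ inward, flipping quantifiers it crosses:
  (forall s. H(s,s)) & ((forall p. H(p,p)) | (exists s. ~J(s)) & (forall s. ~J(s)))
Standardize variables apart so no two quantifiers bind the same name: s↦u1, s↦w1.
  (forall s. H(s,s)) & ((forall p. H(p,p)) | (exists u1. ~J(u1)) & (forall w1. ~J(w1)))
Pull the quantifiers to the front (each side's bound variable is not free in the other side):
  forall s. forall p. exists u1. forall w1. (H(s,s) & (H(p,p) | ~J(u1) & ~J(w1)))

forall s. forall p. exists u1. forall w1. (H(s,s) & (H(p,p) | ~J(u1) & ~J(w1)))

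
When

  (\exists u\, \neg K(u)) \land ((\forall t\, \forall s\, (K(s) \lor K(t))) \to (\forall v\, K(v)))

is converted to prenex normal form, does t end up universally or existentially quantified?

existential

First replace A → B with ¬A ∨ B.
  (\exists u\, \neg K(u)) \land (\neg (\forall t\, \forall s\, (K(s) \lor K(t))) \lor (\forall v\, K(v)))
Push ¬ through the quantifiers and connectives to reach negation normal form:
  (\exists u\, \neg K(u)) \land ((\exists t\, \exists s\, (\neg K(s) \land \neg K(t))) \lor (\forall v\, K(v)))
All bound variables are already distinct, so no renaming is needed.
Extract every quantifier outward, since the variables are now distinct and don't occur free across branches:
  \exists u\, \exists t\, \exists s\, \forall v\, (\neg K(u) \land (\neg K(s) \land \neg K(t) \lor K(v)))
The quantifier \forall t sits under an odd number of negations (counting the antecedent side of each →), so it flips to \exists t.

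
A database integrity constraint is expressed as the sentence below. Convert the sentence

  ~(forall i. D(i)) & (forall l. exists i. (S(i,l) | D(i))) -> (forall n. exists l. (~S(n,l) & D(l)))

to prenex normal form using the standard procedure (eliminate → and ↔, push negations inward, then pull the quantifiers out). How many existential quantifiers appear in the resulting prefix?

Eliminate → and ↔ using ¬ and ∨.
  ~(~(forall i. D(i)) & (forall l. exists i. (S(i,l) | D(i)))) | (forall n. exists l. (~S(n,l) & D(l)))
Push ¬ through the quantifiers and connectives to reach negation normal form:
  (forall i. D(i)) | (exists l. forall i. (~S(i,l) & ~D(i))) | (forall n. exists l. (~S(n,l) & D(l)))
Standardize variables apart so no two quantifiers bind the same name: i↦z, l↦p.
  (forall i. D(i)) | (exists l. forall z. (~S(z,l) & ~D(z))) | (forall n. exists p. (~S(n,p) & D(p)))
Extract every quantifier outward, since the variables are now distinct and don't occur free across branches:
  forall i. exists l. forall z. forall n. exists p. (D(i) | ~S(z,l) & ~D(z) | ~S(n,p) & D(p))
The prefix is forall i exists l forall z forall n exists p: 3 universal, 2 existential.

2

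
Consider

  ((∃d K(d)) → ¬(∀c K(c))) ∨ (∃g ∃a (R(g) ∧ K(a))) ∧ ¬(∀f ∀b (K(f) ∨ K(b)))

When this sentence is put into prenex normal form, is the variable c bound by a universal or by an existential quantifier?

existential

Rewrite implications/biconditionals: A → B as ¬A ∨ B.
  ¬(∃d K(d)) ∨ ¬(∀c K(c)) ∨ (∃g ∃a (R(g) ∧ K(a))) ∧ ¬(∀f ∀b (K(f) ∨ K(b)))
Drive negations inward (¬∀x A ≡ ∃x ¬A, ¬∃x A ≡ ∀x ¬A, De Morgan for ∧/∨):
  (∀d ¬K(d)) ∨ (∃c ¬K(c)) ∨ (∃g ∃a (R(g) ∧ K(a))) ∧ (∃f ∃b (¬K(f) ∧ ¬K(b)))
Extract every quantifier outward, since the variables are now distinct and don't occur free across branches:
  ∀d ∃c ∃g ∃a ∃f ∃b (¬K(d) ∨ ¬K(c) ∨ R(g) ∧ K(a) ∧ ¬K(f) ∧ ¬K(b))
The quantifier ∀c sits under an odd number of negations (counting the antecedent side of each →), so it flips to ∃c.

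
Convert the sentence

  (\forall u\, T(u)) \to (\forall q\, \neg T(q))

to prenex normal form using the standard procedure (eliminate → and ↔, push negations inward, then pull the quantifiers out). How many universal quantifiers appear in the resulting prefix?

Eliminate → and ↔ using ¬ and ∨.
  \neg (\forall u\, T(u)) \lor (\forall q\, \neg T(q))
Push ¬ through the quantifiers and connectives to reach negation normal form:
  (\exists u\, \neg T(u)) \lor (\forall q\, \neg T(q))
All bound variables are already distinct, so no renaming is needed.
Extract every quantifier outward, since the variables are now distinct and don't occur free across branches:
  \exists u\, \forall q\, (\neg T(u) \lor \neg T(q))
The prefix is \exists u \forall q: 1 universal, 1 existential.

1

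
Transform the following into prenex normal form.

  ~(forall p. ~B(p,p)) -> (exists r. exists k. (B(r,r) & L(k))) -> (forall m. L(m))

forall p. forall r. forall k. forall m. (~B(p,p) | ~B(r,r) | ~L(k) | L(m))

Eliminate → and ↔ using ¬ and ∨.
  ~~(forall p. ~B(p,p)) | ~(exists r. exists k. (B(r,r) & L(k))) | (forall m. L(m))
Move each ¬ inward, flipping quantifiers it crosses:
  (forall p. ~B(p,p)) | (forall r. forall k. (~B(r,r) | ~L(k))) | (forall m. L(m))
All bound variables are already distinct, so no renaming is needed.
Pull the quantifiers to the front (each side's bound variable is not free in the other side):
  forall p. forall r. forall k. forall m. (~B(p,p) | ~B(r,r) | ~L(k) | L(m))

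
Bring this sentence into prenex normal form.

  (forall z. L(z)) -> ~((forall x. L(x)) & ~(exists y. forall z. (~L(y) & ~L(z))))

exists z. exists x. exists y. forall w1. (~L(z) | ~L(x) | ~L(y) & ~L(w1))

Eliminate → and ↔ using ¬ and ∨.
  ~(forall z. L(z)) | ~((forall x. L(x)) & ~(exists y. forall z. (~L(y) & ~L(z))))
Drive negations inward (¬∀x A ≡ ∃x ¬A, ¬∃x A ≡ ∀x ¬A, De Morgan for ∧/∨):
  (exists z. ~L(z)) | (exists x. ~L(x)) | (exists y. forall z. (~L(y) & ~L(z)))
Standardize variables apart so no two quantifiers bind the same name: z↦w1.
  (exists z. ~L(z)) | (exists x. ~L(x)) | (exists y. forall w1. (~L(y) & ~L(w1)))
Pull the quantifiers to the front (each side's bound variable is not free in the other side):
  exists z. exists x. exists y. forall w1. (~L(z) | ~L(x) | ~L(y) & ~L(w1))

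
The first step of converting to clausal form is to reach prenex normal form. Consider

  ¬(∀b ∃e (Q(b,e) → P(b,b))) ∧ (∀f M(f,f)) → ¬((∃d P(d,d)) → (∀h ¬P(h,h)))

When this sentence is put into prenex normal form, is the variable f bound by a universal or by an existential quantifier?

existential

First replace A → B with ¬A ∨ B.
  ¬(¬(∀b ∃e (¬Q(b,e) ∨ P(b,b))) ∧ (∀f M(f,f))) ∨ ¬(¬(∃d P(d,d)) ∨ (∀h ¬P(h,h)))
Drive negations inward (¬∀x A ≡ ∃x ¬A, ¬∃x A ≡ ∀x ¬A, De Morgan for ∧/∨):
  (∀b ∃e (¬Q(b,e) ∨ P(b,b))) ∨ (∃f ¬M(f,f)) ∨ (∃d P(d,d)) ∧ (∃h P(h,h))
Pull the quantifiers to the front (each side's bound variable is not free in the other side):
  ∀b ∃e ∃f ∃d ∃h (¬Q(b,e) ∨ P(b,b) ∨ ¬M(f,f) ∨ P(d,d) ∧ P(h,h))
The quantifier ∀f sits under an odd number of negations (counting the antecedent side of each →), so it flips to ∃f.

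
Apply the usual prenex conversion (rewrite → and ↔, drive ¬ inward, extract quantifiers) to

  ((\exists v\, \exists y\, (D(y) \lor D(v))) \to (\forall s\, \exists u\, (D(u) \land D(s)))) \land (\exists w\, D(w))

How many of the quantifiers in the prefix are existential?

2

First replace A → B with ¬A ∨ B.
  (\neg (\exists v\, \exists y\, (D(y) \lor D(v))) \lor (\forall s\, \exists u\, (D(u) \land D(s)))) \land (\exists w\, D(w))
Push ¬ through the quantifiers and connectives to reach negation normal form:
  ((\forall v\, \forall y\, (\neg D(y) \land \neg D(v))) \lor (\forall s\, \exists u\, (D(u) \land D(s)))) \land (\exists w\, D(w))
All bound variables are already distinct, so no renaming is needed.
Extract every quantifier outward, since the variables are now distinct and don't occur free across branches:
  \forall v\, \forall y\, \forall s\, \exists u\, \exists w\, ((\neg D(y) \land \neg D(v) \lor D(u) \land D(s)) \land D(w))
The prefix is \forall v \forall y \forall s \exists u \exists w: 3 universal, 2 existential.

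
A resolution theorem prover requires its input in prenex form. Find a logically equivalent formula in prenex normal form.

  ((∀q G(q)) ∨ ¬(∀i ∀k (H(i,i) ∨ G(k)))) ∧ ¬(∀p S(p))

∀q ∃i ∃k ∃p ((G(q) ∨ ¬H(i,i) ∧ ¬G(k)) ∧ ¬S(p))

Drive negations inward (¬∀x A ≡ ∃x ¬A, ¬∃x A ≡ ∀x ¬A, De Morgan for ∧/∨):
  ((∀q G(q)) ∨ (∃i ∃k (¬H(i,i) ∧ ¬G(k)))) ∧ (∃p ¬S(p))
All bound variables are already distinct, so no renaming is needed.
Finally move all quantifiers to the prefix:
  ∀q ∃i ∃k ∃p ((G(q) ∨ ¬H(i,i) ∧ ¬G(k)) ∧ ¬S(p))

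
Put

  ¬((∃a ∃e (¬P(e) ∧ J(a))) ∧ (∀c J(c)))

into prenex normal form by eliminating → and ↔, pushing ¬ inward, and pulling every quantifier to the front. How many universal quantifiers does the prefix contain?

2

Move each ¬ inward, flipping quantifiers it crosses:
  (∀a ∀e (P(e) ∨ ¬J(a))) ∨ (∃c ¬J(c))
All bound variables are already distinct, so no renaming is needed.
Extract every quantifier outward, since the variables are now distinct and don't occur free across branches:
  ∀a ∀e ∃c (P(e) ∨ ¬J(a) ∨ ¬J(c))
The prefix is ∀a ∀e ∃c: 2 universal, 1 existential.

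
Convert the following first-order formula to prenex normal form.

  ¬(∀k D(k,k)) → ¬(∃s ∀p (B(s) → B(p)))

∀k ∀s ∃p (D(k,k) ∨ B(s) ∧ ¬B(p))

First replace A → B with ¬A ∨ B.
  ¬¬(∀k D(k,k)) ∨ ¬(∃s ∀p (¬B(s) ∨ B(p)))
Drive negations inward (¬∀x A ≡ ∃x ¬A, ¬∃x A ≡ ∀x ¬A, De Morgan for ∧/∨):
  (∀k D(k,k)) ∨ (∀s ∃p (B(s) ∧ ¬B(p)))
All bound variables are already distinct, so no renaming is needed.
Finally move all quantifiers to the prefix:
  ∀k ∀s ∃p (D(k,k) ∨ B(s) ∧ ¬B(p))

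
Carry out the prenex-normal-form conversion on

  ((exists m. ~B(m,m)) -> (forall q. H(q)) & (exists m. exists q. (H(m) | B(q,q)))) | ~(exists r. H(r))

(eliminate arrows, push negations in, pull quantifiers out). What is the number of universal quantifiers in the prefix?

3

Rewrite implications/biconditionals: A → B as ¬A ∨ B.
  ~(exists m. ~B(m,m)) | (forall q. H(q)) & (exists m. exists q. (H(m) | B(q,q))) | ~(exists r. H(r))
Push ¬ through the quantifiers and connectives to reach negation normal form:
  (forall m. B(m,m)) | (forall q. H(q)) & (exists m. exists q. (H(m) | B(q,q))) | (forall r. ~H(r))
Give each quantifier a distinct variable: m↦z1, q↦p.
  (forall m. B(m,m)) | (forall q. H(q)) & (exists z1. exists p. (H(z1) | B(p,p))) | (forall r. ~H(r))
Pull the quantifiers to the front (each side's bound variable is not free in the other side):
  forall m. forall q. exists z1. exists p. forall r. (B(m,m) | H(q) & (H(z1) | B(p,p)) | ~H(r))
The prefix is forall m forall q exists z1 exists p forall r: 3 universal, 2 existential.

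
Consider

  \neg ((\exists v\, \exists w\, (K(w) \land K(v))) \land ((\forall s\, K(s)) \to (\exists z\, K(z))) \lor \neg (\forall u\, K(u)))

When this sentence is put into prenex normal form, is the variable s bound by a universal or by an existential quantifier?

First replace A → B with ¬A ∨ B.
  \neg ((\exists v\, \exists w\, (K(w) \land K(v))) \land (\neg (\forall s\, K(s)) \lor (\exists z\, K(z))) \lor \neg (\forall u\, K(u)))
Push ¬ through the quantifiers and connectives to reach negation normal form:
  ((\forall v\, \forall w\, (\neg K(w) \lor \neg K(v))) \lor (\forall s\, K(s)) \land (\forall z\, \neg K(z))) \land (\forall u\, K(u))
All bound variables are already distinct, so no renaming is needed.
Finally move all quantifiers to the prefix:
  \forall v\, \forall w\, \forall s\, \forall z\, \forall u\, ((\neg K(w) \lor \neg K(v) \lor K(s) \land \neg K(z)) \land K(u))
The quantifier \forall s sits under an even number of negations (counting the antecedent side of each →), so it remains universal.

universal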